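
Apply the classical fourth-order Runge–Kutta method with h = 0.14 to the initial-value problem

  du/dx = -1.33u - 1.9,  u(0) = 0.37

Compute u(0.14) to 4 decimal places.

RK4: k1 = f(x_n, u_n); k2 = f(x_n + h/2, u_n + (h/2)·k1); k3 = f(x_n + h/2, u_n + (h/2)·k2); k4 = f(x_n + h, u_n + h·k3); u_{n+1} = u_n + (h/6)·(k1 + 2k2 + 2k3 + k4).
x=0.000000, u=0.370000:
  k1 = f(0.000000, 0.370000) = -2.392100
  k2 = f(0.070000, 0.202553) = -2.169395
  k3 = f(0.070000, 0.218142) = -2.190129
  k4 = f(0.140000, 0.063382) = -1.984298
  u ← 0.370000 + (0.14/6)·(k1 + 2k2 + 2k3 + k4) = 0.064440
u(0.14) ≈ 0.0644

0.0644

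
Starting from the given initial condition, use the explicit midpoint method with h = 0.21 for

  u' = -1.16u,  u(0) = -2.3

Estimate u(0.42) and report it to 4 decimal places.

Midpoint: k1 = f(t_n, u_n); k2 = f(t_n + h/2, u_n + (h/2)·k1); u_{n+1} = u_n + h·k2.
t=0.000000, u=-2.300000:
  k1 = f(0.000000, -2.300000) = 2.668000
  k2 = f(0.105000, -2.019860) = 2.343038
  u ← -2.300000 + 0.21·2.343038 = -1.807962
t=0.210000, u=-1.807962:
  k1 = f(0.210000, -1.807962) = 2.097236
  k2 = f(0.315000, -1.587752) = 1.841793
  u ← -1.807962 + 0.21·1.841793 = -1.421186
u(0.42) ≈ -1.4212

-1.4212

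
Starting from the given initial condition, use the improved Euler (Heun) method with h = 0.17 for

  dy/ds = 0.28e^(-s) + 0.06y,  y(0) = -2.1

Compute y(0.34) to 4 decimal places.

-2.0615

Heun: k1 = f(s_n, y_n); k2 = f(s_n + h, y_n + h·k1); y_{n+1} = y_n + (h/2)·(k1 + k2).
s=0.000000, y=-2.100000:
  k1 = f(0.000000, -2.100000) = 0.154000
  k2 = f(0.170000, -2.073820) = 0.111797
  y ← -2.100000 + (0.17/2)·(0.154000 + 0.111797) = -2.077407
s=0.170000, y=-2.077407:
  k1 = f(0.170000, -2.077407) = 0.111582
  k2 = f(0.340000, -2.058438) = 0.075789
  y ← -2.077407 + (0.17/2)·(0.111582 + 0.075789) = -2.061481
y(0.34) ≈ -2.0615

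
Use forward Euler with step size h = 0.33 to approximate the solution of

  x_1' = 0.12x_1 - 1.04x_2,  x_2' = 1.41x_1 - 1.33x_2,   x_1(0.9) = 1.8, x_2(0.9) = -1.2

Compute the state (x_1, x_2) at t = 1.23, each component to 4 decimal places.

2.2831, 0.1642

Euler on (x_1,x_2): x_1_{n+1} = x_1_n + h·x_1', x_2_{n+1} = x_2_n + h·x_2'.
0.900000: (1.800000, -1.200000); f=(1.464000, 4.134000) → (2.283120, 0.164220)
(x_1(1.23), x_2(1.23)) ≈ (2.2831, 0.1642)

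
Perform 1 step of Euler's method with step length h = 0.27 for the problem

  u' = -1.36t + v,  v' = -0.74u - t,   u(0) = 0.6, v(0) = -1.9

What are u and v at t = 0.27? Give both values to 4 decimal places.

Euler on (u,v): u_{n+1} = u_n + h·u', v_{n+1} = v_n + h·v'.
0.000000: (0.600000, -1.900000); f=(-1.900000, -0.444000) → (0.087000, -2.019880)
(u(0.27), v(0.27)) ≈ (0.0870, -2.0199)

0.0870, -2.0199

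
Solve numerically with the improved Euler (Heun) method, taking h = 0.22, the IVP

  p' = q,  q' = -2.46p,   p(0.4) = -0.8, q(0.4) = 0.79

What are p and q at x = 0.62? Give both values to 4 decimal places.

Heun on (p,q): k1 = f(x_n, state_n); k2 = f(x_n + h, state_n + h·k1); state_{n+1} = state_n + (h/2)·(k1 + k2).
0.400000: (-0.800000, 0.790000)
  k1 = (0.790000, 1.968000)
  predictor → (-0.626200, 1.222960)
  k2 = (1.222960, 1.540452)
  → (-0.578574, 1.175930)
(p(0.62), q(0.62)) ≈ (-0.5786, 1.1759)

-0.5786, 1.1759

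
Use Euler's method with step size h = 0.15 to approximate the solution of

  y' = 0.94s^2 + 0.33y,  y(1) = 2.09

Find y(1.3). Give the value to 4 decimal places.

2.6365

Euler: y_{n+1} = y_n + h·f(s_n, y_n).
s=1.000000, y=2.090000: f=1.629700 → y ← 2.090000 + 0.15·1.629700 = 2.334455
s=1.150000, y=2.334455: f=2.013520 → y ← 2.334455 + 0.15·2.013520 = 2.636483
y(1.3) ≈ 2.6365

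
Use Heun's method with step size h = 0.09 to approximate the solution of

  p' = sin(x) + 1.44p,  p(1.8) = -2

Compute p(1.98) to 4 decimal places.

Heun: k1 = f(x_n, p_n); k2 = f(x_n + h, p_n + h·k1); p_{n+1} = p_n + (h/2)·(k1 + k2).
x=1.800000, p=-2.000000:
  k1 = f(1.800000, -2.000000) = -1.906152
  k2 = f(1.890000, -2.171554) = -2.177552
  p ← -2.000000 + (0.09/2)·(-1.906152 + (-2.177552)) = -2.183767
x=1.890000, p=-2.183767:
  k1 = f(1.890000, -2.183767) = -2.195138
  k2 = f(1.980000, -2.381329) = -2.511676
  p ← -2.183767 + (0.09/2)·(-2.195138 + (-2.511676)) = -2.395573
p(1.98) ≈ -2.3956

-2.3956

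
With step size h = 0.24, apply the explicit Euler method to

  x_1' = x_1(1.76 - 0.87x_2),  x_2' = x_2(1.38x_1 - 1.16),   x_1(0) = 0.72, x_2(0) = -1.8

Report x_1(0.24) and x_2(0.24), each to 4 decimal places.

1.2947, -1.7281

Euler on (x_1,x_2): x_1_{n+1} = x_1_n + h·x_1', x_2_{n+1} = x_2_n + h·x_2'.
0.000000: (0.720000, -1.800000); f=(2.394720, 0.299520) → (1.294733, -1.728115)
(x_1(0.24), x_2(0.24)) ≈ (1.2947, -1.7281)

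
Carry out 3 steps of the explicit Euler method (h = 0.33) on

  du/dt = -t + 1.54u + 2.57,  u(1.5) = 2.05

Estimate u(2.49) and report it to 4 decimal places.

8.3396

Euler: u_{n+1} = u_n + h·f(t_n, u_n).
t=1.500000, u=2.050000: f=4.227000 → u ← 2.050000 + 0.33·4.227000 = 3.444910
t=1.830000, u=3.444910: f=6.045161 → u ← 3.444910 + 0.33·6.045161 = 5.439813
t=2.160000, u=5.439813: f=8.787312 → u ← 5.439813 + 0.33·8.787312 = 8.339626
u(2.49) ≈ 8.3396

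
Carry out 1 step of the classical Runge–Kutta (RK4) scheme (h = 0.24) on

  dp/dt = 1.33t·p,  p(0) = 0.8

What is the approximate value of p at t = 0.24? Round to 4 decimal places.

RK4: k1 = f(t_n, p_n); k2 = f(t_n + h/2, p_n + (h/2)·k1); k3 = f(t_n + h/2, p_n + (h/2)·k2); k4 = f(t_n + h, p_n + h·k3); p_{n+1} = p_n + (h/6)·(k1 + 2k2 + 2k3 + k4).
t=0.000000, p=0.800000:
  k1 = f(0.000000, 0.800000) = 0.000000
  k2 = f(0.120000, 0.800000) = 0.127680
  k3 = f(0.120000, 0.815322) = 0.130125
  k4 = f(0.240000, 0.831230) = 0.265329
  p ← 0.800000 + (0.24/6)·(k1 + 2k2 + 2k3 + k4) = 0.831238
p(0.24) ≈ 0.8312

0.8312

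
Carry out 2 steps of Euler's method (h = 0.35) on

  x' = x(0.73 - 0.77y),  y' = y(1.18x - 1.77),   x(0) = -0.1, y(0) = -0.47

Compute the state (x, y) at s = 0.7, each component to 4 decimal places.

-0.1795, -0.0516

Euler on (x,y): x_{n+1} = x_n + h·x', y_{n+1} = y_n + h·y'.
0.000000: (-0.100000, -0.470000); f=(-0.109190, 0.887360) → (-0.138216, -0.159424)
0.350000: (-0.138216, -0.159424); f=(-0.117865, 0.308182) → (-0.179469, -0.051560)
(x(0.7), y(0.7)) ≈ (-0.1795, -0.0516)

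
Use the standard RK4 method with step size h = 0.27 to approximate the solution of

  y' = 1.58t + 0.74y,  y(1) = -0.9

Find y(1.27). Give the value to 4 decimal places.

-0.5652

RK4: k1 = f(t_n, y_n); k2 = f(t_n + h/2, y_n + (h/2)·k1); k3 = f(t_n + h/2, y_n + (h/2)·k2); k4 = f(t_n + h, y_n + h·k3); y_{n+1} = y_n + (h/6)·(k1 + 2k2 + 2k3 + k4).
t=1.000000, y=-0.900000:
  k1 = f(1.000000, -0.900000) = 0.914000
  k2 = f(1.135000, -0.776610) = 1.218609
  k3 = f(1.135000, -0.735488) = 1.249039
  k4 = f(1.270000, -0.562759) = 1.590158
  y ← -0.900000 + (0.27/6)·(k1 + 2k2 + 2k3 + k4) = -0.565225
y(1.27) ≈ -0.5652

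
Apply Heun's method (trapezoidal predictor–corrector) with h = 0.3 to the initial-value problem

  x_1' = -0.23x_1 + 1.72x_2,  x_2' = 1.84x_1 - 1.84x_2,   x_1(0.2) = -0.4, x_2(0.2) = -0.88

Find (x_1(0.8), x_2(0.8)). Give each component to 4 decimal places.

-1.0865, -0.8815

Heun on (x_1,x_2): k1 = f(s_n, state_n); k2 = f(s_n + h, state_n + h·k1); state_{n+1} = state_n + (h/2)·(k1 + k2).
0.200000: (-0.400000, -0.880000)
  k1 = (-1.421600, 0.883200)
  predictor → (-0.826480, -0.615040)
  k2 = (-0.867778, -0.389050)
  → (-0.743407, -0.805877)
0.500000: (-0.743407, -0.805877)
  k1 = (-1.215126, 0.114946)
  predictor → (-1.107944, -0.771394)
  k2 = (-1.071970, -0.619254)
  → (-1.086471, -0.881524)
(x_1(0.8), x_2(0.8)) ≈ (-1.0865, -0.8815)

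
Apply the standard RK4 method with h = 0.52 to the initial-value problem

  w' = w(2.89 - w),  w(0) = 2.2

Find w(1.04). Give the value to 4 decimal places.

RK4: k1 = f(s_n, w_n); k2 = f(s_n + h/2, w_n + (h/2)·k1); k3 = f(s_n + h/2, w_n + (h/2)·k2); k4 = f(s_n + h, w_n + h·k3); w_{n+1} = w_n + (h/6)·(k1 + 2k2 + 2k3 + k4).
s=0.000000, w=2.200000:
  k1 = f(0.000000, 2.200000) = 1.518000
  k2 = f(0.260000, 2.594680) = 0.766261
  k3 = f(0.260000, 2.399228) = 1.177474
  k4 = f(0.520000, 2.812287) = 0.218552
  w ← 2.200000 + (0.52/6)·(k1 + 2k2 + 2k3 + k4) = 2.687415
s=0.520000, w=2.687415:
  k1 = f(0.520000, 2.687415) = 0.544429
  k2 = f(0.780000, 2.828967) = 0.172661
  k3 = f(0.780000, 2.732307) = 0.430866
  k4 = f(1.040000, 2.911465) = -0.062496
  w ← 2.687415 + (0.52/6)·(k1 + 2k2 + 2k3 + k4) = 2.833794
w(1.04) ≈ 2.8338

2.8338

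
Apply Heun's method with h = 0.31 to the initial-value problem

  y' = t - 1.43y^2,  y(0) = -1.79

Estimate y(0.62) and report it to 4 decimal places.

-56.7215

Heun: k1 = f(t_n, y_n); k2 = f(t_n + h, y_n + h·k1); y_{n+1} = y_n + (h/2)·(k1 + k2).
t=0.000000, y=-1.790000:
  k1 = f(0.000000, -1.790000) = -4.581863
  k2 = f(0.310000, -3.210378) = -14.428329
  y ← -1.790000 + (0.31/2)·(-4.581863 + (-14.428329)) = -4.736580
t=0.310000, y=-4.736580:
  k1 = f(0.310000, -4.736580) = -31.772319
  k2 = f(0.620000, -14.585999) = -303.614440
  y ← -4.736580 + (0.31/2)·(-31.772319 + (-303.614440)) = -56.721527
y(0.62) ≈ -56.7215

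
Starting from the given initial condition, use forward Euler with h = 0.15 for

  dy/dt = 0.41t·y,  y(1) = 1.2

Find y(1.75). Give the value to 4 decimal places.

Euler: y_{n+1} = y_n + h·f(t_n, y_n).
t=1.000000, y=1.200000: f=0.492000 → y ← 1.200000 + 0.15·0.492000 = 1.273800
t=1.150000, y=1.273800: f=0.600597 → y ← 1.273800 + 0.15·0.600597 = 1.363890
t=1.300000, y=1.363890: f=0.726953 → y ← 1.363890 + 0.15·0.726953 = 1.472932
t=1.450000, y=1.472932: f=0.875658 → y ← 1.472932 + 0.15·0.875658 = 1.604281
t=1.600000, y=1.604281: f=1.052408 → y ← 1.604281 + 0.15·1.052408 = 1.762142
y(1.75) ≈ 1.7621

1.7621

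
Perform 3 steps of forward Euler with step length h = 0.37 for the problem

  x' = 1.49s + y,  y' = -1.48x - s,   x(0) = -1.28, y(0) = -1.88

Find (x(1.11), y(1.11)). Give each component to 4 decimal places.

-1.8865, 0.7011

Euler on (x,y): x_{n+1} = x_n + h·x', y_{n+1} = y_n + h·y'.
0.000000: (-1.280000, -1.880000); f=(-1.880000, 1.894400) → (-1.975600, -1.179072)
0.370000: (-1.975600, -1.179072); f=(-0.627772, 2.553888) → (-2.207876, -0.234133)
0.740000: (-2.207876, -0.234133); f=(0.868467, 2.527656) → (-1.886543, 0.701099)
(x(1.11), y(1.11)) ≈ (-1.8865, 0.7011)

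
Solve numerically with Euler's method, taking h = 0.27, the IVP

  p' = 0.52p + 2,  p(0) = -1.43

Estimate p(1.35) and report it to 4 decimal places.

0.8141

Euler: p_{n+1} = p_n + h·f(t_n, p_n).
t=0.000000, p=-1.430000: f=1.256400 → p ← -1.430000 + 0.27·1.256400 = -1.090772
t=0.270000, p=-1.090772: f=1.432799 → p ← -1.090772 + 0.27·1.432799 = -0.703916
t=0.540000, p=-0.703916: f=1.633963 → p ← -0.703916 + 0.27·1.633963 = -0.262746
t=0.810000, p=-0.262746: f=1.863372 → p ← -0.262746 + 0.27·1.863372 = 0.240364
t=1.080000, p=0.240364: f=2.124989 → p ← 0.240364 + 0.27·2.124989 = 0.814111
p(1.35) ≈ 0.8141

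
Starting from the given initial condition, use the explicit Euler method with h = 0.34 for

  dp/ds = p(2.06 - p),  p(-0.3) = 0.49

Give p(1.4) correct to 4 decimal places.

1.9332

Euler: p_{n+1} = p_n + h·f(s_n, p_n).
s=-0.300000, p=0.490000: f=0.769300 → p ← 0.490000 + 0.34·0.769300 = 0.751562
s=0.040000, p=0.751562: f=0.983372 → p ← 0.751562 + 0.34·0.983372 = 1.085909
s=0.380000, p=1.085909: f=1.057774 → p ← 1.085909 + 0.34·1.057774 = 1.445552
s=0.720000, p=1.445552: f=0.888217 → p ← 1.445552 + 0.34·0.888217 = 1.747545
s=1.060000, p=1.747545: f=0.546028 → p ← 1.747545 + 0.34·0.546028 = 1.933195
p(1.4) ≈ 1.9332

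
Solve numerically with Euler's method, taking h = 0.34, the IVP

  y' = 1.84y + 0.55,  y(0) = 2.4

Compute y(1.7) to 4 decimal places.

30.3389

Euler: y_{n+1} = y_n + h·f(x_n, y_n).
x=0.000000, y=2.400000: f=4.966000 → y ← 2.400000 + 0.34·4.966000 = 4.088440
x=0.340000, y=4.088440: f=8.072730 → y ← 4.088440 + 0.34·8.072730 = 6.833168
x=0.680000, y=6.833168: f=13.123029 → y ← 6.833168 + 0.34·13.123029 = 11.294998
x=1.020000, y=11.294998: f=21.332796 → y ← 11.294998 + 0.34·21.332796 = 18.548149
x=1.360000, y=18.548149: f=34.678594 → y ← 18.548149 + 0.34·34.678594 = 30.338871
y(1.7) ≈ 30.3389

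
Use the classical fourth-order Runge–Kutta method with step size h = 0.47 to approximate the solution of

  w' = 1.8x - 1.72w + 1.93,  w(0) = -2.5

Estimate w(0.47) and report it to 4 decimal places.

-0.3449

RK4: k1 = f(x_n, w_n); k2 = f(x_n + h/2, w_n + (h/2)·k1); k3 = f(x_n + h/2, w_n + (h/2)·k2); k4 = f(x_n + h, w_n + h·k3); w_{n+1} = w_n + (h/6)·(k1 + 2k2 + 2k3 + k4).
x=0.000000, w=-2.500000:
  k1 = f(0.000000, -2.500000) = 6.230000
  k2 = f(0.235000, -1.035950) = 4.134834
  k3 = f(0.235000, -1.528314) = 4.981700
  k4 = f(0.470000, -0.158601) = 3.048794
  w ← -2.500000 + (0.47/6)·(k1 + 2k2 + 2k3 + k4) = -0.344904
w(0.47) ≈ -0.3449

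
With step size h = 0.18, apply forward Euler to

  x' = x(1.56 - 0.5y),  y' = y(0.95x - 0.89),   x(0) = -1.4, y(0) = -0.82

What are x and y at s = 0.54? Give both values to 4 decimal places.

Euler on (x,y): x_{n+1} = x_n + h·x', y_{n+1} = y_n + h·y'.
0.000000: (-1.400000, -0.820000); f=(-2.758000, 1.820400) → (-1.896440, -0.492328)
0.180000: (-1.896440, -0.492328); f=(-3.425282, 1.325159) → (-2.512991, -0.253799)
0.360000: (-2.512991, -0.253799); f=(-4.239163, 0.831787) → (-3.276040, -0.104078)
(x(0.54), y(0.54)) ≈ (-3.2760, -0.1041)

-3.2760, -0.1041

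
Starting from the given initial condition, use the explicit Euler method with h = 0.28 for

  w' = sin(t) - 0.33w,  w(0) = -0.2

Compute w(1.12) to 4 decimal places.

Euler: w_{n+1} = w_n + h·f(t_n, w_n).
t=0.000000, w=-0.200000: f=0.066000 → w ← -0.200000 + 0.28·0.066000 = -0.181520
t=0.280000, w=-0.181520: f=0.336257 → w ← -0.181520 + 0.28·0.336257 = -0.087368
t=0.560000, w=-0.087368: f=0.560018 → w ← -0.087368 + 0.28·0.560018 = 0.069437
t=0.840000, w=0.069437: f=0.721729 → w ← 0.069437 + 0.28·0.721729 = 0.271521
w(1.12) ≈ 0.2715

0.2715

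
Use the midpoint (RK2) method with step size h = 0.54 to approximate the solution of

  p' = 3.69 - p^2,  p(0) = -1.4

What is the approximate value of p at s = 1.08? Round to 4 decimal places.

Midpoint: k1 = f(s_n, p_n); k2 = f(s_n + h/2, p_n + (h/2)·k1); p_{n+1} = p_n + h·k2.
s=0.000000, p=-1.400000:
  k1 = f(0.000000, -1.400000) = 1.730000
  k2 = f(0.270000, -0.932900) = 2.819698
  p ← -1.400000 + 0.54·2.819698 = 0.122637
s=0.540000, p=0.122637:
  k1 = f(0.540000, 0.122637) = 3.674960
  k2 = f(0.810000, 1.114876) = 2.447052
  p ← 0.122637 + 0.54·2.447052 = 1.444045
p(1.08) ≈ 1.4440

1.4440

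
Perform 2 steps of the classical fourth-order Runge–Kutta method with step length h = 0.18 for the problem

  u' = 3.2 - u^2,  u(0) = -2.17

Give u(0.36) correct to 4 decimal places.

-3.6981

RK4: k1 = f(x_n, u_n); k2 = f(x_n + h/2, u_n + (h/2)·k1); k3 = f(x_n + h/2, u_n + (h/2)·k2); k4 = f(x_n + h, u_n + h·k3); u_{n+1} = u_n + (h/6)·(k1 + 2k2 + 2k3 + k4).
x=0.000000, u=-2.170000:
  k1 = f(0.000000, -2.170000) = -1.508900
  k2 = f(0.090000, -2.305801) = -2.116718
  k3 = f(0.090000, -2.360505) = -2.371982
  k4 = f(0.180000, -2.596957) = -3.544185
  u ← -2.170000 + (0.18/6)·(k1 + 2k2 + 2k3 + k4) = -2.590915
x=0.180000, u=-2.590915:
  k1 = f(0.180000, -2.590915) = -3.512838
  k2 = f(0.270000, -2.907070) = -5.251056
  k3 = f(0.270000, -3.063510) = -6.185091
  k4 = f(0.360000, -3.704231) = -10.521327
  u ← -2.590915 + (0.18/6)·(k1 + 2k2 + 2k3 + k4) = -3.698108
u(0.36) ≈ -3.6981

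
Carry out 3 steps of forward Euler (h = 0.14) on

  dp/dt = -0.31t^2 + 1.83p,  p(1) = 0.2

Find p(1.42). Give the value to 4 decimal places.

0.1860

Euler: p_{n+1} = p_n + h·f(t_n, p_n).
t=1.000000, p=0.200000: f=0.056000 → p ← 0.200000 + 0.14·0.056000 = 0.207840
t=1.140000, p=0.207840: f=-0.022529 → p ← 0.207840 + 0.14·(-0.022529) = 0.204686
t=1.280000, p=0.204686: f=-0.133329 → p ← 0.204686 + 0.14·(-0.133329) = 0.186020
p(1.42) ≈ 0.1860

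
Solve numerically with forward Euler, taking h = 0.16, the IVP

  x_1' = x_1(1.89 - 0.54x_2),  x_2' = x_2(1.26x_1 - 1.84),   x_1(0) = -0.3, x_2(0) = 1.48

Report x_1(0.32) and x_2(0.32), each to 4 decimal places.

-0.4298, 0.6059

Euler on (x_1,x_2): x_1_{n+1} = x_1_n + h·x_1', x_2_{n+1} = x_2_n + h·x_2'.
0.000000: (-0.300000, 1.480000); f=(-0.327240, -3.282640) → (-0.352358, 0.954778)
0.160000: (-0.352358, 0.954778); f=(-0.484288, -2.180685) → (-0.429845, 0.605868)
(x_1(0.32), x_2(0.32)) ≈ (-0.4298, 0.6059)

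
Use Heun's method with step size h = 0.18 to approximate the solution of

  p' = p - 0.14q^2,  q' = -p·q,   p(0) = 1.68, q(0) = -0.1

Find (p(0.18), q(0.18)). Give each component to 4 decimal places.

2.0094, -0.0724

Heun on (p,q): k1 = f(t_n, state_n); k2 = f(t_n + h, state_n + h·k1); state_{n+1} = state_n + (h/2)·(k1 + k2).
0.000000: (1.680000, -0.100000)
  k1 = (1.678600, 0.168000)
  predictor → (1.982148, -0.069760)
  k2 = (1.981467, 0.138275)
  → (2.009406, -0.072435)
(p(0.18), q(0.18)) ≈ (2.0094, -0.0724)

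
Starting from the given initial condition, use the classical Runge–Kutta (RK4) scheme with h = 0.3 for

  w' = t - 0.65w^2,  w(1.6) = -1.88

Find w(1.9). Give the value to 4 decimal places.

-2.1346

RK4: k1 = f(t_n, w_n); k2 = f(t_n + h/2, w_n + (h/2)·k1); k3 = f(t_n + h/2, w_n + (h/2)·k2); k4 = f(t_n + h, w_n + h·k3); w_{n+1} = w_n + (h/6)·(k1 + 2k2 + 2k3 + k4).
t=1.600000, w=-1.880000:
  k1 = f(1.600000, -1.880000) = -0.697360
  k2 = f(1.750000, -1.984604) = -0.810124
  k3 = f(1.750000, -2.001519) = -0.853950
  k4 = f(1.900000, -2.136185) = -1.066136
  w ← -1.880000 + (0.3/6)·(k1 + 2k2 + 2k3 + k4) = -2.134582
w(1.9) ≈ -2.1346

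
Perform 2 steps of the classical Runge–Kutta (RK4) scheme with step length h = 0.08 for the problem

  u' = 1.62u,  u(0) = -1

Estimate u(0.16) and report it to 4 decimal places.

-1.2959

RK4: k1 = f(t_n, u_n); k2 = f(t_n + h/2, u_n + (h/2)·k1); k3 = f(t_n + h/2, u_n + (h/2)·k2); k4 = f(t_n + h, u_n + h·k3); u_{n+1} = u_n + (h/6)·(k1 + 2k2 + 2k3 + k4).
t=0.000000, u=-1.000000:
  k1 = f(0.000000, -1.000000) = -1.620000
  k2 = f(0.040000, -1.064800) = -1.724976
  k3 = f(0.040000, -1.068999) = -1.731778
  k4 = f(0.080000, -1.138542) = -1.844438
  u ← -1.000000 + (0.08/6)·(k1 + 2k2 + 2k3 + k4) = -1.138373
t=0.080000, u=-1.138373:
  k1 = f(0.080000, -1.138373) = -1.844164
  k2 = f(0.120000, -1.212139) = -1.963665
  k3 = f(0.120000, -1.216919) = -1.971409
  k4 = f(0.160000, -1.296085) = -2.099658
  u ← -1.138373 + (0.08/6)·(k1 + 2k2 + 2k3 + k4) = -1.295892
u(0.16) ≈ -1.2959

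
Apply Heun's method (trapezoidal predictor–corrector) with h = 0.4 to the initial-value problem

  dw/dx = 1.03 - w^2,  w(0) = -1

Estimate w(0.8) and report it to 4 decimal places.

Heun: k1 = f(x_n, w_n); k2 = f(x_n + h, w_n + h·k1); w_{n+1} = w_n + (h/2)·(k1 + k2).
x=0.000000, w=-1.000000:
  k1 = f(0.000000, -1.000000) = 0.030000
  k2 = f(0.400000, -0.988000) = 0.053856
  w ← -1.000000 + (0.4/2)·(0.030000 + 0.053856) = -0.983229
x=0.400000, w=-0.983229:
  k1 = f(0.400000, -0.983229) = 0.063261
  k2 = f(0.800000, -0.957924) = 0.112381
  w ← -0.983229 + (0.4/2)·(0.063261 + 0.112381) = -0.948100
w(0.8) ≈ -0.9481

-0.9481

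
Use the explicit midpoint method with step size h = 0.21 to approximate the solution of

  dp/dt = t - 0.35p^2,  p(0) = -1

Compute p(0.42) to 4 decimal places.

-1.0759

Midpoint: k1 = f(t_n, p_n); k2 = f(t_n + h/2, p_n + (h/2)·k1); p_{n+1} = p_n + h·k2.
t=0.000000, p=-1.000000:
  k1 = f(0.000000, -1.000000) = -0.350000
  k2 = f(0.105000, -1.036750) = -0.271198
  p ← -1.000000 + 0.21·(-0.271198) = -1.056952
t=0.210000, p=-1.056952:
  k1 = f(0.210000, -1.056952) = -0.181001
  k2 = f(0.315000, -1.075957) = -0.090189
  p ← -1.056952 + 0.21·(-0.090189) = -1.075891
p(0.42) ≈ -1.0759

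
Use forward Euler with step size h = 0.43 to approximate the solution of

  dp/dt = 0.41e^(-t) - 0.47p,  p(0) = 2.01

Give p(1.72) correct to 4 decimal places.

Euler: p_{n+1} = p_n + h·f(t_n, p_n).
t=0.000000, p=2.010000: f=-0.534700 → p ← 2.010000 + 0.43·(-0.534700) = 1.780079
t=0.430000, p=1.780079: f=-0.569928 → p ← 1.780079 + 0.43·(-0.569928) = 1.535010
t=0.860000, p=1.535010: f=-0.547958 → p ← 1.535010 + 0.43·(-0.547958) = 1.299388
t=1.290000, p=1.299388: f=-0.497851 → p ← 1.299388 + 0.43·(-0.497851) = 1.085312
p(1.72) ≈ 1.0853

1.0853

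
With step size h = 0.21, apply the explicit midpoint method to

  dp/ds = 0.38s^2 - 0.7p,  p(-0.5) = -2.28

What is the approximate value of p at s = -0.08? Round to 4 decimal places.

-1.6895

Midpoint: k1 = f(s_n, p_n); k2 = f(s_n + h/2, p_n + (h/2)·k1); p_{n+1} = p_n + h·k2.
s=-0.500000, p=-2.280000:
  k1 = f(-0.500000, -2.280000) = 1.691000
  k2 = f(-0.395000, -2.102445) = 1.531001
  p ← -2.280000 + 0.21·1.531001 = -1.958490
s=-0.290000, p=-1.958490:
  k1 = f(-0.290000, -1.958490) = 1.402901
  k2 = f(-0.185000, -1.811185) = 1.280835
  p ← -1.958490 + 0.21·1.280835 = -1.689514
p(-0.08) ≈ -1.6895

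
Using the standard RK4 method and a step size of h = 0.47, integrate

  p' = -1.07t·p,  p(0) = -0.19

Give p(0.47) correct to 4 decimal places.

RK4: k1 = f(t_n, p_n); k2 = f(t_n + h/2, p_n + (h/2)·k1); k3 = f(t_n + h/2, p_n + (h/2)·k2); k4 = f(t_n + h, p_n + h·k3); p_{n+1} = p_n + (h/6)·(k1 + 2k2 + 2k3 + k4).
t=0.000000, p=-0.190000:
  k1 = f(0.000000, -0.190000) = 0.000000
  k2 = f(0.235000, -0.190000) = 0.047775
  k3 = f(0.235000, -0.178773) = 0.044952
  k4 = f(0.470000, -0.168872) = 0.084926
  p ← -0.190000 + (0.47/6)·(k1 + 2k2 + 2k3 + k4) = -0.168820
p(0.47) ≈ -0.1688

-0.1688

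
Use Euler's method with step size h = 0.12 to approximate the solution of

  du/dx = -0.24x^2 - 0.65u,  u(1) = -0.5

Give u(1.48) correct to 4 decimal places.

Euler: u_{n+1} = u_n + h·f(x_n, u_n).
x=1.000000, u=-0.500000: f=0.085000 → u ← -0.500000 + 0.12·0.085000 = -0.489800
x=1.120000, u=-0.489800: f=0.017314 → u ← -0.489800 + 0.12·0.017314 = -0.487722
x=1.240000, u=-0.487722: f=-0.052004 → u ← -0.487722 + 0.12·(-0.052004) = -0.493963
x=1.360000, u=-0.493963: f=-0.122828 → u ← -0.493963 + 0.12·(-0.122828) = -0.508702
u(1.48) ≈ -0.5087

-0.5087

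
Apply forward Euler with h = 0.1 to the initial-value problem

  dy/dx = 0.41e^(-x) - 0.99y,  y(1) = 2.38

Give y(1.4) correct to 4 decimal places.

1.6129

Euler: y_{n+1} = y_n + h·f(x_n, y_n).
x=1.000000, y=2.380000: f=-2.205369 → y ← 2.380000 + 0.1·(-2.205369) = 2.159463
x=1.100000, y=2.159463: f=-2.001391 → y ← 2.159463 + 0.1·(-2.001391) = 1.959324
x=1.200000, y=1.959324: f=-1.816241 → y ← 1.959324 + 0.1·(-1.816241) = 1.777700
x=1.300000, y=1.777700: f=-1.648185 → y ← 1.777700 + 0.1·(-1.648185) = 1.612881
y(1.4) ≈ 1.6129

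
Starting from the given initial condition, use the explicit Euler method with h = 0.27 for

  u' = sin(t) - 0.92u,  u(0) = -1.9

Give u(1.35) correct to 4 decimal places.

0.0384

Euler: u_{n+1} = u_n + h·f(t_n, u_n).
t=0.000000, u=-1.900000: f=1.748000 → u ← -1.900000 + 0.27·1.748000 = -1.428040
t=0.270000, u=-1.428040: f=1.580528 → u ← -1.428040 + 0.27·1.580528 = -1.001297
t=0.540000, u=-1.001297: f=1.435330 → u ← -1.001297 + 0.27·1.435330 = -0.613758
t=0.810000, u=-0.613758: f=1.288945 → u ← -0.613758 + 0.27·1.288945 = -0.265743
t=1.080000, u=-0.265743: f=1.126442 → u ← -0.265743 + 0.27·1.126442 = 0.038396
u(1.35) ≈ 0.0384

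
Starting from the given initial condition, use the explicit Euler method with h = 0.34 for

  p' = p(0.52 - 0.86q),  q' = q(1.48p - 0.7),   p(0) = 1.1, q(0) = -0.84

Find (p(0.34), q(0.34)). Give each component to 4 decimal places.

1.5647, -1.1050

Euler on (p,q): p_{n+1} = p_n + h·p', q_{n+1} = q_n + h·q'.
0.000000: (1.100000, -0.840000); f=(1.366640, -0.779520) → (1.564658, -1.105037)
(p(0.34), q(0.34)) ≈ (1.5647, -1.1050)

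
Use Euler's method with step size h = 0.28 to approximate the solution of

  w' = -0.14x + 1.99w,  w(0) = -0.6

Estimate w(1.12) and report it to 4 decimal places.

-3.6217

Euler: w_{n+1} = w_n + h·f(x_n, w_n).
x=0.000000, w=-0.600000: f=-1.194000 → w ← -0.600000 + 0.28·(-1.194000) = -0.934320
x=0.280000, w=-0.934320: f=-1.898497 → w ← -0.934320 + 0.28·(-1.898497) = -1.465899
x=0.560000, w=-1.465899: f=-2.995539 → w ← -1.465899 + 0.28·(-2.995539) = -2.304650
x=0.840000, w=-2.304650: f=-4.703854 → w ← -2.304650 + 0.28·(-4.703854) = -3.621729
w(1.12) ≈ -3.6217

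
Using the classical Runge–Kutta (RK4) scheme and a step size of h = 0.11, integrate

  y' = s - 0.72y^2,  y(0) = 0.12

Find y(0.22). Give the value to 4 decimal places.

RK4: k1 = f(s_n, y_n); k2 = f(s_n + h/2, y_n + (h/2)·k1); k3 = f(s_n + h/2, y_n + (h/2)·k2); k4 = f(s_n + h, y_n + h·k3); y_{n+1} = y_n + (h/6)·(k1 + 2k2 + 2k3 + k4).
s=0.000000, y=0.120000:
  k1 = f(0.000000, 0.120000) = -0.010368
  k2 = f(0.055000, 0.119430) = 0.044730
  k3 = f(0.055000, 0.122460) = 0.044203
  k4 = f(0.110000, 0.124862) = 0.098775
  y ← 0.120000 + (0.11/6)·(k1 + 2k2 + 2k3 + k4) = 0.124882
s=0.110000, y=0.124882:
  k1 = f(0.110000, 0.124882) = 0.098771
  k2 = f(0.165000, 0.130314) = 0.152773
  k3 = f(0.165000, 0.133284) = 0.152209
  k4 = f(0.220000, 0.141625) = 0.205559
  y ← 0.124882 + (0.11/6)·(k1 + 2k2 + 2k3 + k4) = 0.141644
y(0.22) ≈ 0.1416

0.1416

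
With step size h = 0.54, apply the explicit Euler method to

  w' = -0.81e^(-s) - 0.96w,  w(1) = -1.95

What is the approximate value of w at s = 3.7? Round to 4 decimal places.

-0.1162

Euler: w_{n+1} = w_n + h·f(s_n, w_n).
s=1.000000, w=-1.950000: f=1.574018 → w ← -1.950000 + 0.54·1.574018 = -1.100030
s=1.540000, w=-1.100030: f=0.882381 → w ← -1.100030 + 0.54·0.882381 = -0.623545
s=2.080000, w=-0.623545: f=0.497410 → w ← -0.623545 + 0.54·0.497410 = -0.354944
s=2.620000, w=-0.354944: f=0.281776 → w ← -0.354944 + 0.54·0.281776 = -0.202785
s=3.160000, w=-0.202785: f=0.160309 → w ← -0.202785 + 0.54·0.160309 = -0.116218
w(3.7) ≈ -0.1162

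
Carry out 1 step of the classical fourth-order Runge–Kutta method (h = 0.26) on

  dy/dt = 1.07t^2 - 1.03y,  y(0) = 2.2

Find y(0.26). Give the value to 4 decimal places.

RK4: k1 = f(t_n, y_n); k2 = f(t_n + h/2, y_n + (h/2)·k1); k3 = f(t_n + h/2, y_n + (h/2)·k2); k4 = f(t_n + h, y_n + h·k3); y_{n+1} = y_n + (h/6)·(k1 + 2k2 + 2k3 + k4).
t=0.000000, y=2.200000:
  k1 = f(0.000000, 2.200000) = -2.266000
  k2 = f(0.130000, 1.905420) = -1.944500
  k3 = f(0.130000, 1.947215) = -1.987549
  k4 = f(0.260000, 1.683237) = -1.661403
  y ← 2.200000 + (0.26/6)·(k1 + 2k2 + 2k3 + k4) = 1.689035
y(0.26) ≈ 1.6890

1.6890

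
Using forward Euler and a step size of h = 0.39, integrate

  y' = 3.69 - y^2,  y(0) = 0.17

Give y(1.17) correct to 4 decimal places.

Euler: y_{n+1} = y_n + h·f(s_n, y_n).
s=0.000000, y=0.170000: f=3.661100 → y ← 0.170000 + 0.39·3.661100 = 1.597829
s=0.390000, y=1.597829: f=1.136942 → y ← 1.597829 + 0.39·1.136942 = 2.041237
s=0.780000, y=2.041237: f=-0.476647 → y ← 2.041237 + 0.39·(-0.476647) = 1.855344
y(1.17) ≈ 1.8553

1.8553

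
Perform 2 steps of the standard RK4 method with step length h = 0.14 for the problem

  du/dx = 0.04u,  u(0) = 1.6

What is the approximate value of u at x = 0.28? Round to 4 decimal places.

RK4: k1 = f(x_n, u_n); k2 = f(x_n + h/2, u_n + (h/2)·k1); k3 = f(x_n + h/2, u_n + (h/2)·k2); k4 = f(x_n + h, u_n + h·k3); u_{n+1} = u_n + (h/6)·(k1 + 2k2 + 2k3 + k4).
x=0.000000, u=1.600000:
  k1 = f(0.000000, 1.600000) = 0.064000
  k2 = f(0.070000, 1.604480) = 0.064179
  k3 = f(0.070000, 1.604493) = 0.064180
  k4 = f(0.140000, 1.608985) = 0.064359
  u ← 1.600000 + (0.14/6)·(k1 + 2k2 + 2k3 + k4) = 1.608985
x=0.140000, u=1.608985:
  k1 = f(0.140000, 1.608985) = 0.064359
  k2 = f(0.210000, 1.613490) = 0.064540
  k3 = f(0.210000, 1.613503) = 0.064540
  k4 = f(0.280000, 1.618021) = 0.064721
  u ← 1.608985 + (0.14/6)·(k1 + 2k2 + 2k3 + k4) = 1.618021
u(0.28) ≈ 1.6180

1.6180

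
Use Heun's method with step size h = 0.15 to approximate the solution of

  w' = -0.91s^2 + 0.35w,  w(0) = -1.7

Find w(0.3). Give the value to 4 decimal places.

-1.8975

Heun: k1 = f(s_n, w_n); k2 = f(s_n + h, w_n + h·k1); w_{n+1} = w_n + (h/2)·(k1 + k2).
s=0.000000, w=-1.700000:
  k1 = f(0.000000, -1.700000) = -0.595000
  k2 = f(0.150000, -1.789250) = -0.646713
  w ← -1.700000 + (0.15/2)·(-0.595000 + (-0.646713)) = -1.793128
s=0.150000, w=-1.793128:
  k1 = f(0.150000, -1.793128) = -0.648070
  k2 = f(0.300000, -1.890339) = -0.743519
  w ← -1.793128 + (0.15/2)·(-0.648070 + (-0.743519)) = -1.897498
w(0.3) ≈ -1.8975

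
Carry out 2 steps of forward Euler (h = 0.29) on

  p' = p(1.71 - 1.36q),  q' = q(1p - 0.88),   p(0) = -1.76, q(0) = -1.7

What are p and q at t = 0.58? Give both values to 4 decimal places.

Euler on (p,q): p_{n+1} = p_n + h·p', q_{n+1} = q_n + h·q'.
0.000000: (-1.760000, -1.700000); f=(-7.078720, 4.488000) → (-3.812829, -0.398480)
0.290000: (-3.812829, -0.398480); f=(-8.586234, 1.869998) → (-6.302837, 0.143820)
(p(0.58), q(0.58)) ≈ (-6.3028, 0.1438)

-6.3028, 0.1438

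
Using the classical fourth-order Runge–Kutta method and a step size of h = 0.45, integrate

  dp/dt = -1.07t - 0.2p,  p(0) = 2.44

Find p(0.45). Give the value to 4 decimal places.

RK4: k1 = f(t_n, p_n); k2 = f(t_n + h/2, p_n + (h/2)·k1); k3 = f(t_n + h/2, p_n + (h/2)·k2); k4 = f(t_n + h, p_n + h·k3); p_{n+1} = p_n + (h/6)·(k1 + 2k2 + 2k3 + k4).
t=0.000000, p=2.440000:
  k1 = f(0.000000, 2.440000) = -0.488000
  k2 = f(0.225000, 2.330200) = -0.706790
  k3 = f(0.225000, 2.280972) = -0.696944
  k4 = f(0.450000, 2.126375) = -0.906775
  p ← 2.440000 + (0.45/6)·(k1 + 2k2 + 2k3 + k4) = 2.124832
p(0.45) ≈ 2.1248

2.1248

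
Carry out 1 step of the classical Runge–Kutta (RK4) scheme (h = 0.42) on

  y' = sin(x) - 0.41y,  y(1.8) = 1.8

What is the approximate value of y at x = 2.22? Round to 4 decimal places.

1.8609

RK4: k1 = f(x_n, y_n); k2 = f(x_n + h/2, y_n + (h/2)·k1); k3 = f(x_n + h/2, y_n + (h/2)·k2); k4 = f(x_n + h, y_n + h·k3); y_{n+1} = y_n + (h/6)·(k1 + 2k2 + 2k3 + k4).
x=1.800000, y=1.800000:
  k1 = f(1.800000, 1.800000) = 0.235848
  k2 = f(2.010000, 1.849528) = 0.146784
  k3 = f(2.010000, 1.830825) = 0.154452
  k4 = f(2.220000, 1.864870) = 0.031969
  y ← 1.800000 + (0.42/6)·(k1 + 2k2 + 2k3 + k4) = 1.860920
y(2.22) ≈ 1.8609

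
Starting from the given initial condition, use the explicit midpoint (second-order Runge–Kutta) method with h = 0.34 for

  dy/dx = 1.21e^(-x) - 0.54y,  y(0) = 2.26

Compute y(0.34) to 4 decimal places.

2.1925

Midpoint: k1 = f(x_n, y_n); k2 = f(x_n + h/2, y_n + (h/2)·k1); y_{n+1} = y_n + h·k2.
x=0.000000, y=2.260000:
  k1 = f(0.000000, 2.260000) = -0.010400
  k2 = f(0.170000, 2.258232) = -0.198611
  y ← 2.260000 + 0.34·(-0.198611) = 2.192472
y(0.34) ≈ 2.1925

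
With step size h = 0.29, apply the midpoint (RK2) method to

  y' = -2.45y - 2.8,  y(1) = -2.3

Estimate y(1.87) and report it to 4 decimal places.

Midpoint: k1 = f(s_n, y_n); k2 = f(s_n + h/2, y_n + (h/2)·k1); y_{n+1} = y_n + h·k2.
s=1.000000, y=-2.300000:
  k1 = f(1.000000, -2.300000) = 2.835000
  k2 = f(1.145000, -1.888925) = 1.827866
  y ← -2.300000 + 0.29·1.827866 = -1.769919
s=1.290000, y=-1.769919:
  k1 = f(1.290000, -1.769919) = 1.536301
  k2 = f(1.435000, -1.547155) = 0.990530
  y ← -1.769919 + 0.29·0.990530 = -1.482665
s=1.580000, y=-1.482665:
  k1 = f(1.580000, -1.482665) = 0.832529
  k2 = f(1.725000, -1.361948) = 0.536773
  y ← -1.482665 + 0.29·0.536773 = -1.327001
y(1.87) ≈ -1.3270

-1.3270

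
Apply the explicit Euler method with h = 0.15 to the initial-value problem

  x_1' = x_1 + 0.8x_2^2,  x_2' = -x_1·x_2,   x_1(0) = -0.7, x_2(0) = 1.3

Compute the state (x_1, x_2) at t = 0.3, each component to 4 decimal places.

Euler on (x_1,x_2): x_1_{n+1} = x_1_n + h·x_1', x_2_{n+1} = x_2_n + h·x_2'.
0.000000: (-0.700000, 1.300000); f=(0.652000, 0.910000) → (-0.602200, 1.436500)
0.150000: (-0.602200, 1.436500); f=(1.048626, 0.865060) → (-0.444906, 1.566259)
(x_1(0.3), x_2(0.3)) ≈ (-0.4449, 1.5663)

-0.4449, 1.5663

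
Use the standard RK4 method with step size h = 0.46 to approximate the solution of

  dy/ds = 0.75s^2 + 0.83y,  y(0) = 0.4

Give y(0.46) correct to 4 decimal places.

0.6128

RK4: k1 = f(s_n, y_n); k2 = f(s_n + h/2, y_n + (h/2)·k1); k3 = f(s_n + h/2, y_n + (h/2)·k2); k4 = f(s_n + h, y_n + h·k3); y_{n+1} = y_n + (h/6)·(k1 + 2k2 + 2k3 + k4).
s=0.000000, y=0.400000:
  k1 = f(0.000000, 0.400000) = 0.332000
  k2 = f(0.230000, 0.476360) = 0.435054
  k3 = f(0.230000, 0.500062) = 0.454727
  k4 = f(0.460000, 0.609174) = 0.664315
  y ← 0.400000 + (0.46/6)·(k1 + 2k2 + 2k3 + k4) = 0.612817
y(0.46) ≈ 0.6128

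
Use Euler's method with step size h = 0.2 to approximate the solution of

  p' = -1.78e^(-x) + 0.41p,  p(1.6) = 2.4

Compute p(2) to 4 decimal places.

Euler: p_{n+1} = p_n + h·f(x_n, p_n).
x=1.600000, p=2.400000: f=0.624624 → p ← 2.400000 + 0.2·0.624624 = 2.524925
x=1.800000, p=2.524925: f=0.740987 → p ← 2.524925 + 0.2·0.740987 = 2.673122
p(2) ≈ 2.6731

2.6731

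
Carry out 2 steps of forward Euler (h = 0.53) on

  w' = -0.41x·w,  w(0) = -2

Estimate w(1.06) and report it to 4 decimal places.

Euler: w_{n+1} = w_n + h·f(x_n, w_n).
x=0.000000, w=-2.000000: f=0.000000 → w ← -2.000000 + 0.53·0.000000 = -2.000000
x=0.530000, w=-2.000000: f=0.434600 → w ← -2.000000 + 0.53·0.434600 = -1.769662
w(1.06) ≈ -1.7697

-1.7697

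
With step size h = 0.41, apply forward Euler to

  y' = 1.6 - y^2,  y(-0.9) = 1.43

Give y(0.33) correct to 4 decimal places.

1.2649

Euler: y_{n+1} = y_n + h·f(s_n, y_n).
s=-0.900000, y=1.430000: f=-0.444900 → y ← 1.430000 + 0.41·(-0.444900) = 1.247591
s=-0.490000, y=1.247591: f=0.043517 → y ← 1.247591 + 0.41·0.043517 = 1.265433
s=-0.080000, y=1.265433: f=-0.001320 → y ← 1.265433 + 0.41·(-0.001320) = 1.264892
y(0.33) ≈ 1.2649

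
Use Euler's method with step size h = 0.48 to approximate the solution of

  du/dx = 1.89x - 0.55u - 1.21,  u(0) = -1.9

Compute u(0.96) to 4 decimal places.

Euler: u_{n+1} = u_n + h·f(x_n, u_n).
x=0.000000, u=-1.900000: f=-0.165000 → u ← -1.900000 + 0.48·(-0.165000) = -1.979200
x=0.480000, u=-1.979200: f=0.785760 → u ← -1.979200 + 0.48·0.785760 = -1.602035
u(0.96) ≈ -1.6020

-1.6020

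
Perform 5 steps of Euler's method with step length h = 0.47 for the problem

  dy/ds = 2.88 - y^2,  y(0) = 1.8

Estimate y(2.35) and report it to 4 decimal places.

1.6890

Euler: y_{n+1} = y_n + h·f(s_n, y_n).
s=0.000000, y=1.800000: f=-0.360000 → y ← 1.800000 + 0.47·(-0.360000) = 1.630800
s=0.470000, y=1.630800: f=0.220491 → y ← 1.630800 + 0.47·0.220491 = 1.734431
s=0.940000, y=1.734431: f=-0.128251 → y ← 1.734431 + 0.47·(-0.128251) = 1.674153
s=1.410000, y=1.674153: f=0.077211 → y ← 1.674153 + 0.47·0.077211 = 1.710442
s=1.880000, y=1.710442: f=-0.045613 → y ← 1.710442 + 0.47·(-0.045613) = 1.689004
y(2.35) ≈ 1.6890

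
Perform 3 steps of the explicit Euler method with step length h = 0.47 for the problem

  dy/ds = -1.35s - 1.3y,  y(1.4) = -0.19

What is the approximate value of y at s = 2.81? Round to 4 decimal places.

-2.0919

Euler: y_{n+1} = y_n + h·f(s_n, y_n).
s=1.400000, y=-0.190000: f=-1.643000 → y ← -0.190000 + 0.47·(-1.643000) = -0.962210
s=1.870000, y=-0.962210: f=-1.273627 → y ← -0.962210 + 0.47·(-1.273627) = -1.560815
s=2.340000, y=-1.560815: f=-1.129941 → y ← -1.560815 + 0.47·(-1.129941) = -2.091887
y(2.81) ≈ -2.0919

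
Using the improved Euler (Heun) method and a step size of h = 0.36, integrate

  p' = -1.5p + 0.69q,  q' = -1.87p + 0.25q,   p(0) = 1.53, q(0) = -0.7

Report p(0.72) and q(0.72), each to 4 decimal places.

0.0570, -1.8678

Heun on (p,q): k1 = f(t_n, state_n); k2 = f(t_n + h, state_n + h·k1); state_{n+1} = state_n + (h/2)·(k1 + k2).
0.000000: (1.530000, -0.700000)
  k1 = (-2.778000, -3.036100)
  predictor → (0.529920, -1.792996)
  k2 = (-2.032047, -1.439199)
  → (0.664191, -1.505554)
0.360000: (0.664191, -1.505554)
  k1 = (-2.035119, -1.618427)
  predictor → (-0.068451, -2.088187)
  k2 = (-1.338172, -0.394043)
  → (0.056999, -1.867798)
(p(0.72), q(0.72)) ≈ (0.0570, -1.8678)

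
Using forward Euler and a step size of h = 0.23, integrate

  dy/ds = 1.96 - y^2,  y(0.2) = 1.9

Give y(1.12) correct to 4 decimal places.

Euler: y_{n+1} = y_n + h·f(s_n, y_n).
s=0.200000, y=1.900000: f=-1.650000 → y ← 1.900000 + 0.23·(-1.650000) = 1.520500
s=0.430000, y=1.520500: f=-0.351920 → y ← 1.520500 + 0.23·(-0.351920) = 1.439558
s=0.660000, y=1.439558: f=-0.112328 → y ← 1.439558 + 0.23·(-0.112328) = 1.413723
s=0.890000, y=1.413723: f=-0.038612 → y ← 1.413723 + 0.23·(-0.038612) = 1.404842
y(1.12) ≈ 1.4048

1.4048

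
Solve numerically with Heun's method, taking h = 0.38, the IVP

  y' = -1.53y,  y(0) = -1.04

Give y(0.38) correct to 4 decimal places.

Heun: k1 = f(t_n, y_n); k2 = f(t_n + h, y_n + h·k1); y_{n+1} = y_n + (h/2)·(k1 + k2).
t=0.000000, y=-1.040000:
  k1 = f(0.000000, -1.040000) = 1.591200
  k2 = f(0.380000, -0.435344) = 0.666076
  y ← -1.040000 + (0.38/2)·(1.591200 + 0.666076) = -0.611117
y(0.38) ≈ -0.6111

-0.6111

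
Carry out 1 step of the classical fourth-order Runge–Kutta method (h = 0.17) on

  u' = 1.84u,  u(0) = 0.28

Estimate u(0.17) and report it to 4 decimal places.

RK4: k1 = f(x_n, u_n); k2 = f(x_n + h/2, u_n + (h/2)·k1); k3 = f(x_n + h/2, u_n + (h/2)·k2); k4 = f(x_n + h, u_n + h·k3); u_{n+1} = u_n + (h/6)·(k1 + 2k2 + 2k3 + k4).
x=0.000000, u=0.280000:
  k1 = f(0.000000, 0.280000) = 0.515200
  k2 = f(0.085000, 0.323792) = 0.595777
  k3 = f(0.085000, 0.330641) = 0.608380
  k4 = f(0.170000, 0.383425) = 0.705501
  u ← 0.280000 + (0.17/6)·(k1 + 2k2 + 2k3 + k4) = 0.382822
u(0.17) ≈ 0.3828

0.3828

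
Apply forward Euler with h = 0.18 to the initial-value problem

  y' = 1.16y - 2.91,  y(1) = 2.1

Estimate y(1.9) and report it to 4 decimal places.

Euler: y_{n+1} = y_n + h·f(s_n, y_n).
s=1.000000, y=2.100000: f=-0.474000 → y ← 2.100000 + 0.18·(-0.474000) = 2.014680
s=1.180000, y=2.014680: f=-0.572971 → y ← 2.014680 + 0.18·(-0.572971) = 1.911545
s=1.360000, y=1.911545: f=-0.692608 → y ← 1.911545 + 0.18·(-0.692608) = 1.786876
s=1.540000, y=1.786876: f=-0.837224 → y ← 1.786876 + 0.18·(-0.837224) = 1.636175
s=1.720000, y=1.636175: f=-1.012036 → y ← 1.636175 + 0.18·(-1.012036) = 1.454009
y(1.9) ≈ 1.4540

1.4540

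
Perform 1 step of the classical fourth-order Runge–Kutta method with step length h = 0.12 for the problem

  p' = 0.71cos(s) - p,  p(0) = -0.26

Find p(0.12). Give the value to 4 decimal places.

-0.1505

RK4: k1 = f(s_n, p_n); k2 = f(s_n + h/2, p_n + (h/2)·k1); k3 = f(s_n + h/2, p_n + (h/2)·k2); k4 = f(s_n + h, p_n + h·k3); p_{n+1} = p_n + (h/6)·(k1 + 2k2 + 2k3 + k4).
s=0.000000, p=-0.260000:
  k1 = f(0.000000, -0.260000) = 0.970000
  k2 = f(0.060000, -0.201800) = 0.910522
  k3 = f(0.060000, -0.205369) = 0.914091
  k4 = f(0.120000, -0.150309) = 0.855203
  p ← -0.260000 + (0.12/6)·(k1 + 2k2 + 2k3 + k4) = -0.150511
p(0.12) ≈ -0.1505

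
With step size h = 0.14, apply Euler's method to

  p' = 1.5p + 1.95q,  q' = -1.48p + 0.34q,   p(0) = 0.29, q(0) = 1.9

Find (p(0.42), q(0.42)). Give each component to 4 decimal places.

2.4137, 1.6025

Euler on (p,q): p_{n+1} = p_n + h·p', q_{n+1} = q_n + h·q'.
0.000000: (0.290000, 1.900000); f=(4.140000, 0.216800) → (0.869600, 1.930352)
0.140000: (0.869600, 1.930352); f=(5.068586, -0.630688) → (1.579202, 1.842056)
0.280000: (1.579202, 1.842056); f=(5.960812, -1.710920) → (2.413716, 1.602527)
(p(0.42), q(0.42)) ≈ (2.4137, 1.6025)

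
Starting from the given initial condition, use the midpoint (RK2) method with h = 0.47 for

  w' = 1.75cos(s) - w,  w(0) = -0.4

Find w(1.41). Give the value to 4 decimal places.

0.6377

Midpoint: k1 = f(s_n, w_n); k2 = f(s_n + h/2, w_n + (h/2)·k1); w_{n+1} = w_n + h·k2.
s=0.000000, w=-0.400000:
  k1 = f(0.000000, -0.400000) = 2.150000
  k2 = f(0.235000, 0.105250) = 1.596650
  w ← -0.400000 + 0.47·1.596650 = 0.350426
s=0.470000, w=0.350426:
  k1 = f(0.470000, 0.350426) = 1.209819
  k2 = f(0.705000, 0.634733) = 0.698087
  w ← 0.350426 + 0.47·0.698087 = 0.678527
s=0.940000, w=0.678527:
  k1 = f(0.940000, 0.678527) = 0.353603
  k2 = f(1.175000, 0.761623) = -0.086923
  w ← 0.678527 + 0.47·(-0.086923) = 0.637673
w(1.41) ≈ 0.6377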